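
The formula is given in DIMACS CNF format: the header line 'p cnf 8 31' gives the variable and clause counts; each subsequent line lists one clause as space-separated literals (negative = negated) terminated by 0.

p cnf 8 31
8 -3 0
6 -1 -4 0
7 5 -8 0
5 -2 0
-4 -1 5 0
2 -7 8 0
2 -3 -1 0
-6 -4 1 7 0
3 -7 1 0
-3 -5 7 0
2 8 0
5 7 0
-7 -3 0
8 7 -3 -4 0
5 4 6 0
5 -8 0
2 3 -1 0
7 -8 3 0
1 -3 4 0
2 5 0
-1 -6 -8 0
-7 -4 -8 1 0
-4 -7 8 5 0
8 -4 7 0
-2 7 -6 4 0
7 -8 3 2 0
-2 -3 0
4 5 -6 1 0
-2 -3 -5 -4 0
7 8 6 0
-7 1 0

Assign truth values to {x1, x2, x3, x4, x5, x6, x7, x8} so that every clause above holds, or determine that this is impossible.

Branch on x8: set x8 = False.
(¬x3) alone gives x3 = False.
(x2) alone gives x2 = True.
(x5) alone gives x5 = True.
Branch on x7: set x7 = True.
(x1) alone gives x1 = True.
Branch on x6: set x6 = False.
(¬x4) alone gives x4 = False.
Every clause now holds.

x1 ↦ True,  x2 ↦ True,  x3 ↦ False,  x4 ↦ False,  x5 ↦ True,  x6 ↦ False,  x7 ↦ True,  x8 ↦ False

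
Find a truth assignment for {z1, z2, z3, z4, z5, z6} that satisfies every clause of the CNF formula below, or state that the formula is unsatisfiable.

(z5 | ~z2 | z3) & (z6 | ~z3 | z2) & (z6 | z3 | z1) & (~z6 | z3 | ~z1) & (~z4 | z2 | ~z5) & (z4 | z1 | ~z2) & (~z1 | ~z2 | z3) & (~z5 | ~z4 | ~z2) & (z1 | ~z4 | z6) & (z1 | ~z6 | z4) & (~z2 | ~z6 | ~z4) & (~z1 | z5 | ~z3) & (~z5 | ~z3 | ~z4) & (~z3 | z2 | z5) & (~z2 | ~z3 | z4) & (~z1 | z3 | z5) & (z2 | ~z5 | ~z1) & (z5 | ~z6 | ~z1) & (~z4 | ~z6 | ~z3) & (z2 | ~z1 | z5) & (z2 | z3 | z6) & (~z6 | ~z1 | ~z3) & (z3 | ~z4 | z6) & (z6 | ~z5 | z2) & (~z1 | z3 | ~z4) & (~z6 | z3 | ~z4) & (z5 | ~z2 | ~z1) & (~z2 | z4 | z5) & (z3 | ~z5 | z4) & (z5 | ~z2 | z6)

Suppose z5 = 1.
Suppose z4 = 0.
The clause (z3) is unit, so z3 = 1.
The clause (~z2) is unit, so z2 = 0.
The clause (z6) is unit, so z6 = 1.
The clause (z1) is unit, so z1 = 1.
That conflicts with the unit clause (~z1).
Undo z4 and try z4 = 1.
The clause (z2) is unit, so z2 = 1.
That conflicts with the unit clause (~z2).
Neither z4 = 1 nor z4 = 0 works.
Undo z5 and try z5 = 0.
Suppose z2 = 0.
The clause (~z3) is unit, so z3 = 0.
The clause (~z1) is unit, so z1 = 0.
The clause (z6) is unit, so z6 = 1.
The clause (z4) is unit, so z4 = 1.
That conflicts with the unit clause (~z4).
Undo z2 and try z2 = 1.
The clause (z3) is unit, so z3 = 1.
The clause (~z1) is unit, so z1 = 0.
The clause (z4) is unit, so z4 = 1.
The clause (z6) is unit, so z6 = 1.
That conflicts with the unit clause (~z6).
Neither z2 = 1 nor z2 = 0 works.
Neither z5 = 1 nor z5 = 0 works.

UNSATISFIABLE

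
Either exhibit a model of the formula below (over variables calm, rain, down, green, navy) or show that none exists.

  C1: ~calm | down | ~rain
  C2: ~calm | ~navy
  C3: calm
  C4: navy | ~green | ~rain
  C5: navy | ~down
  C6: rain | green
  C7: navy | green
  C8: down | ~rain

The clause (calm) is unit, so calm = 1.
The clause (~navy) is unit, so navy = 0.
The clause (~down) is unit, so down = 0.
The clause (~rain) is unit, so rain = 0.
The clause (green) is unit, so green = 1.
This assignment satisfies each clause.

calm ↦ 1; rain ↦ 0; down ↦ 0; green ↦ 1; navy ↦ 0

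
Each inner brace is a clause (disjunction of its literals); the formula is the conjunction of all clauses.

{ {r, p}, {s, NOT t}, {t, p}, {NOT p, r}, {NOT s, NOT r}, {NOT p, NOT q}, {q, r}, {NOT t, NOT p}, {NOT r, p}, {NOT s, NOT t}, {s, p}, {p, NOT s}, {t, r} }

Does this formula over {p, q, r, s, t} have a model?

Case r = true:
Unit clause (NOT s) forces s = false.
Unit clause (NOT t) forces t = false.
Unit clause (p) forces p = true.
Unit clause (NOT q) forces q = false.
All clauses are satisfied.
A satisfying assignment: p: true; q: false; r: true; s: false; t: false.

Satisfiable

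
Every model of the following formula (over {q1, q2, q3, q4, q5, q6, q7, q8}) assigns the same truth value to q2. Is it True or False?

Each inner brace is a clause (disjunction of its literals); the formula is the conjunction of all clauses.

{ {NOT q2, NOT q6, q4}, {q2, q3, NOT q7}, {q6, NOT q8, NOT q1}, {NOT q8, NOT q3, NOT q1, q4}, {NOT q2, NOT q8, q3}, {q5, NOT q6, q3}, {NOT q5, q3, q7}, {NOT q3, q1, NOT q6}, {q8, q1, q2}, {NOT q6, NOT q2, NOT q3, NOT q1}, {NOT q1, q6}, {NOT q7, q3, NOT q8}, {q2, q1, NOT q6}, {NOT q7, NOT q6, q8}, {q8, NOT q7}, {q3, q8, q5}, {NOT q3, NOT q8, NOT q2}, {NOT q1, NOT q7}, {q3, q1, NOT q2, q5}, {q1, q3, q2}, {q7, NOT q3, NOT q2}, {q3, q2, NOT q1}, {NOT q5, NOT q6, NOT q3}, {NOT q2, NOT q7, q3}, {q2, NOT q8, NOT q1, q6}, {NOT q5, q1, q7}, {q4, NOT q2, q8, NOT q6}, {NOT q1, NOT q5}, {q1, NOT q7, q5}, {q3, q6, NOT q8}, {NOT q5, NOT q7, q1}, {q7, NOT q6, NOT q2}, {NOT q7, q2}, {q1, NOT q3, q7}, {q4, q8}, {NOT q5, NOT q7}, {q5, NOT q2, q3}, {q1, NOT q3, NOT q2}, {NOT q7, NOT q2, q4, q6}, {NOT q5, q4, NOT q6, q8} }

Suppose q2 = true.
Try q6 = false.
(NOT q1) alone gives q1 = false.
(NOT q3) alone gives q3 = false.
(NOT q8) alone gives q8 = false.
(NOT q7) alone gives q7 = false.
(NOT q5) alone gives q5 = false.
Now (q5) is unsatisfied and unit — conflict.
Undo q6 and try q6 = true.
(q4) alone gives q4 = true.
(q7) alone gives q7 = true.
(q8) alone gives q8 = true.
(q3) alone gives q3 = true.
Now (NOT q3) is unsatisfied and unit — conflict.
Neither q6 = true nor q6 = false works.
So every satisfying assignment has q2 = False.

False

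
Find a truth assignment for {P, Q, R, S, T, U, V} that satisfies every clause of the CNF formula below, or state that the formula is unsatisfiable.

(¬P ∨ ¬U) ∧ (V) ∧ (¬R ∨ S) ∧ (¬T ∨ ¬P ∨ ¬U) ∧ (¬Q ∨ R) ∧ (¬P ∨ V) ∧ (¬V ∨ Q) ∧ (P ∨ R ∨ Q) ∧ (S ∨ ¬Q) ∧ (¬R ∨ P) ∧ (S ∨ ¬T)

The clause (V) is unit, so V = True.
The clause (Q) is unit, so Q = True.
The clause (R) is unit, so R = True.
The clause (S) is unit, so S = True.
The clause (P) is unit, so P = True.
The clause (¬U) is unit, so U = False.
No clause remains; T is free.

P=True; Q=True; R=True; S=True; T=True; U=False; V=True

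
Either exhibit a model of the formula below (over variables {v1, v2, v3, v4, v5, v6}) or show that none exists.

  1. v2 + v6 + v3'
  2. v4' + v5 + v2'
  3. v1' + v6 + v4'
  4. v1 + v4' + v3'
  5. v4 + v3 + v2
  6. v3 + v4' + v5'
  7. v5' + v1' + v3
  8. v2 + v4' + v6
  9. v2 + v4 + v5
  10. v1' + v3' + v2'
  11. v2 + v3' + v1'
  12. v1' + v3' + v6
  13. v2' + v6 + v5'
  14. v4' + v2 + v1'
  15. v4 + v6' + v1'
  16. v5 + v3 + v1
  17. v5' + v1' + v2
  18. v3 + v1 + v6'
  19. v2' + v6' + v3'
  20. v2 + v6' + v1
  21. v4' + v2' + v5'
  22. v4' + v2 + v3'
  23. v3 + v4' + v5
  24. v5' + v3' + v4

Try v2 = 1.
Try v4 = 0.
Try v1 = 1.
The clause (v3') is unit, so v3 = 0.
The clause (v5') is unit, so v5 = 0.
The clause (v6') is unit, so v6 = 0.
This assignment satisfies each clause.

v1 ↦ 1,  v2 ↦ 1,  v3 ↦ 0,  v4 ↦ 0,  v5 ↦ 0,  v6 ↦ 0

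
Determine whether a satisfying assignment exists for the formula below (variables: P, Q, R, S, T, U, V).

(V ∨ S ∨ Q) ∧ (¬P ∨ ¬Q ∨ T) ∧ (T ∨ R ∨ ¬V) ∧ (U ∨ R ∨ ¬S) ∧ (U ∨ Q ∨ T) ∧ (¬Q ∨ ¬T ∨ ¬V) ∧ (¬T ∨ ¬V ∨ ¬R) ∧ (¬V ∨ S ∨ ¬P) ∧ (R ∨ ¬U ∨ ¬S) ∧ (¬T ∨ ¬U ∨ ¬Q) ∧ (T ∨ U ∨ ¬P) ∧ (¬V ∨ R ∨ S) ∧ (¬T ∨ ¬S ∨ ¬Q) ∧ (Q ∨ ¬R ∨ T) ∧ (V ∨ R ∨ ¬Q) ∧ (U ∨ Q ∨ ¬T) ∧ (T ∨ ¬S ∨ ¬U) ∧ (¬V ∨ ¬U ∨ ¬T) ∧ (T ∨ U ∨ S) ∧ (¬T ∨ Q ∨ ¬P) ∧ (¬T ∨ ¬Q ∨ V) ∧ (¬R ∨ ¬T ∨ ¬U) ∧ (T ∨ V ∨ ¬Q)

Yes

Try V = True.
Try T = False.
The clause (R) is unit, so R = True.
The clause (Q) is unit, so Q = True.
The clause (¬P) is unit, so P = False.
Try S = False.
The clause (U) is unit, so U = True.
This assignment satisfies each clause.
A satisfying assignment: P=False, Q=True, R=True, S=False, T=False, U=True, V=True.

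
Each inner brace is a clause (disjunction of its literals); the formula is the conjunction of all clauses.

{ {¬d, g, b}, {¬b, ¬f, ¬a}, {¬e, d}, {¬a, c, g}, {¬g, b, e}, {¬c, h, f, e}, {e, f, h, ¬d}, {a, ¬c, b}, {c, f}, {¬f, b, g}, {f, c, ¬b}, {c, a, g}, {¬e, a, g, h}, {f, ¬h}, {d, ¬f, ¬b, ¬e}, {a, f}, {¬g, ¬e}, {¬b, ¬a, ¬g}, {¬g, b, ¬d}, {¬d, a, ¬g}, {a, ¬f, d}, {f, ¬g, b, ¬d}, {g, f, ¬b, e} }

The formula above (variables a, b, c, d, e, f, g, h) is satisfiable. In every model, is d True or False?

Suppose d = False.
Unit clause (¬e) forces e = False.
Branch on g: set g = False.
Branch on a: set a = False.
Unit clause (c) forces c = True.
Unit clause (b) forces b = True.
Unit clause (f) forces f = True.
Now (¬f) is unsatisfied and unit — conflict.
Backtrack on a: now try a = True.
Unit clause (c) forces c = True.
Branch on b: set b = False.
Unit clause (¬f) forces f = False.
Unit clause (h) forces h = True.
Now (¬h) is unsatisfied and unit — conflict.
Backtrack on b: now try b = True.
Unit clause (¬f) forces f = False.
Now (f) is unsatisfied and unit — conflict.
Either choice for b ends in contradiction.
Either choice for a ends in contradiction.
Backtrack on g: now try g = True.
Unit clause (b) forces b = True.
Unit clause (¬a) forces a = False.
Unit clause (f) forces f = True.
Now (¬f) is unsatisfied and unit — conflict.
Either choice for g ends in contradiction.
So every satisfying assignment has d = True.

True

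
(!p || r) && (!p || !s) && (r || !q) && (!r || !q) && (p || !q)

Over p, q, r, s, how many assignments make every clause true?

5

There are 2^4 = 16 truth assignments over (p, q, r, s).
Check each against the 5 clauses (columns in the order p, q, r, s):
  F F F F  ✓ satisfies all
  F F F T  ✓ satisfies all
  F F T F  ✓ satisfies all
  F F T T  ✓ satisfies all
  F T F F  ✗ fails (r || !q)
  F T F T  ✗ fails (r || !q)
  F T T F  ✗ fails (!r || !q)
  F T T T  ✗ fails (!r || !q)
  T F F F  ✗ fails (!p || r)
  T F F T  ✗ fails (!p || r)
  T F T F  ✓ satisfies all
  T F T T  ✗ fails (!p || !s)
  T T F F  ✗ fails (!p || r)
  T T F T  ✗ fails (!p || r)
  T T T F  ✗ fails (!r || !q)
  T T T T  ✗ fails (!p || !s)
5 of the 16 rows are models.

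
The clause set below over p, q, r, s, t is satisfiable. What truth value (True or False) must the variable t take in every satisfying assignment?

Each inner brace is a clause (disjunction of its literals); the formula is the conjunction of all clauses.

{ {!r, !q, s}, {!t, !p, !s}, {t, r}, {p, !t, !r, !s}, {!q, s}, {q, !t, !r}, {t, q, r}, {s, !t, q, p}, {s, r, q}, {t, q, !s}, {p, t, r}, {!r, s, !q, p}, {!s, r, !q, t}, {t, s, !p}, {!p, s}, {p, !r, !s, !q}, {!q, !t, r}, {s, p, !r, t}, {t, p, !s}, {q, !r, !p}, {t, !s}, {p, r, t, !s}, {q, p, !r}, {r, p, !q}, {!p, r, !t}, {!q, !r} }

Suppose t = false.
The clause (r) is unit, so r = true.
The clause (!s) is unit, so s = false.
The clause (!q) is unit, so q = false.
The clause (!p) is unit, so p = false.
That conflicts with the unit clause (p).
So every satisfying assignment has t = True.

True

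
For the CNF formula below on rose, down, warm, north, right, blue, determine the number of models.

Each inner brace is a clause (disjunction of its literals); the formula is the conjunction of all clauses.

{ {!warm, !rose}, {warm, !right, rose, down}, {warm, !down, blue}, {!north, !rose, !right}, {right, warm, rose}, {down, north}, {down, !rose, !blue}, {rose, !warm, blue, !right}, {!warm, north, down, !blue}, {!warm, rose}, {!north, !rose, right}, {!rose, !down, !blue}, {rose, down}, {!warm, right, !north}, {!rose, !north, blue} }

There are 2^6 = 64 truth assignments over (rose, down, warm, north, right, blue).
Split on right. With right = true, the clauses containing right are satisfied and !right drops from the rest; 2 of the 2^5 = 32 assignments to the other variables satisfy what remains.
With right = false, by the same count on the reduced clause set, 0 assignments work.
(One model: rose=F, down=T, warm=F, north=F, right=T, blue=T.)
Total: 2 + 0 = 2.

2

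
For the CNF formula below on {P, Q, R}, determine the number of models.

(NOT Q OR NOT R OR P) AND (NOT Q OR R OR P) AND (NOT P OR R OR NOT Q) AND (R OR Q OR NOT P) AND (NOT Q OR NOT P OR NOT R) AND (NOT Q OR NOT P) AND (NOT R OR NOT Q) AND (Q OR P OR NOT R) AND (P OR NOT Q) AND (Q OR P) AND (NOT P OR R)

1

There are 2^3 = 8 truth assignments over (P, Q, R).
Check each against the 11 clauses (columns in the order P, Q, R):
  F F F  ✗ fails (Q OR P)
  F F T  ✗ fails (Q OR P OR NOT R)
  F T F  ✗ fails (NOT Q OR R OR P)
  F T T  ✗ fails (NOT Q OR NOT R OR P)
  T F F  ✗ fails (R OR Q OR NOT P)
  T F T  ✓ satisfies all
  T T F  ✗ fails (NOT P OR R OR NOT Q)
  T T T  ✗ fails (NOT Q OR NOT P OR NOT R)
1 of the 8 rows is a model.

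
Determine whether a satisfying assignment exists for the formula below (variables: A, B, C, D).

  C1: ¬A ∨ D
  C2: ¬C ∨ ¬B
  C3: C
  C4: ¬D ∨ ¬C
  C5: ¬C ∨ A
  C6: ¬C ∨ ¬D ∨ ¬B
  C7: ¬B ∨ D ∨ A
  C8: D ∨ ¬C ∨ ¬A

Unsatisfiable

From the singleton clause (C), C = True.
From the singleton clause (¬B), B = False.
From the singleton clause (¬D), D = False.
From the singleton clause (¬A), A = False.
Now (A) is unsatisfied and unit — conflict.
No assignment satisfies every clause.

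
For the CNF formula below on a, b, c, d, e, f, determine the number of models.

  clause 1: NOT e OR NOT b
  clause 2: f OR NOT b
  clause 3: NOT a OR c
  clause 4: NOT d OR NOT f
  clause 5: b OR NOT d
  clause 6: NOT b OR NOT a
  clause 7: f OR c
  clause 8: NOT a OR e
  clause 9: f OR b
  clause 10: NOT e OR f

7

There are 2^6 = 64 truth assignments over (a, b, c, d, e, f).
Split on b. With b = true, the clauses containing b are satisfied and NOT b drops from the rest; 2 of the 2^5 = 32 assignments to the other variables satisfy what remains.
With b = false, by the same count on the reduced clause set, 5 assignments work.
(One model: a=F, b=F, c=F, d=F, e=F, f=T.)
Total: 2 + 5 = 7.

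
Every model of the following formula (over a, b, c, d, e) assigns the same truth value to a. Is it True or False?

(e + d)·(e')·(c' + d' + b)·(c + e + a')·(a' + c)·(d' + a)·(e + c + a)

Suppose a = 0.
(e') alone gives e = 0.
(d) alone gives d = 1.
Now (d') is unsatisfied and unit — conflict.
So every satisfying assignment has a = True.

True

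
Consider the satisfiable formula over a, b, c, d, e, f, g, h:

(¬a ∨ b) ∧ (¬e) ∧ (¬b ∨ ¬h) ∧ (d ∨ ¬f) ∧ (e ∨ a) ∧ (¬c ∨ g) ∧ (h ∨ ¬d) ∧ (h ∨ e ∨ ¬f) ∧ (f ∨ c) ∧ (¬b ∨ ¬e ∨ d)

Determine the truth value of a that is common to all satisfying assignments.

True

Suppose a = False.
(¬e) alone gives e = False.
Now (e) is unsatisfied and unit — conflict.
So every satisfying assignment has a = True.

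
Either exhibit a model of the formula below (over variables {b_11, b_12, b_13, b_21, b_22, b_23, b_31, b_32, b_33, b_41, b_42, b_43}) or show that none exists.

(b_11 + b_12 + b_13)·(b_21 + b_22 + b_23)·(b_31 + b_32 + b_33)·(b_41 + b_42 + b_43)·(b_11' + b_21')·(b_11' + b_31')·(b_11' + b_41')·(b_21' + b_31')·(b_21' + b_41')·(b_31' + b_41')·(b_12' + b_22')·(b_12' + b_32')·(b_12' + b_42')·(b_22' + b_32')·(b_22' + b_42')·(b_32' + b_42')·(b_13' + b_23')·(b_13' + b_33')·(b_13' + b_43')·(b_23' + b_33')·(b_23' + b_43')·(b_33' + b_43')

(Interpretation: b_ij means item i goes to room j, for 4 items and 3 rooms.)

Suppose b_11 = 0.
Suppose b_12 = 1.
(b_22') alone gives b_22 = 0.
(b_32') alone gives b_32 = 0.
(b_42') alone gives b_42 = 0.
Suppose b_21 = 1.
(b_31') alone gives b_31 = 0.
(b_33) alone gives b_33 = 1.
(b_41') alone gives b_41 = 0.
(b_43) alone gives b_43 = 1.
That conflicts with the unit clause (b_43').
So b_21 must be the other value — set b_21 = 0.
(b_23) alone gives b_23 = 1.
(b_13') alone gives b_13 = 0.
(b_33') alone gives b_33 = 0.
(b_31) alone gives b_31 = 1.
(b_41') alone gives b_41 = 0.
(b_43) alone gives b_43 = 1.
That conflicts with the unit clause (b_43').
Either choice for b_21 ends in contradiction.
So b_12 must be the other value — set b_12 = 0.
(b_13) alone gives b_13 = 1.
(b_23') alone gives b_23 = 0.
(b_33') alone gives b_33 = 0.
(b_43') alone gives b_43 = 0.
Suppose b_21 = 1.
(b_31') alone gives b_31 = 0.
(b_32) alone gives b_32 = 1.
(b_41') alone gives b_41 = 0.
(b_42) alone gives b_42 = 1.
That conflicts with the unit clause (b_42').
So b_21 must be the other value — set b_21 = 0.
(b_22) alone gives b_22 = 1.
(b_32') alone gives b_32 = 0.
(b_31) alone gives b_31 = 1.
(b_41') alone gives b_41 = 0.
(b_42) alone gives b_42 = 1.
That conflicts with the unit clause (b_42').
Either choice for b_21 ends in contradiction.
Either choice for b_12 ends in contradiction.
So b_11 must be the other value — set b_11 = 1.
(b_21') alone gives b_21 = 0.
(b_31') alone gives b_31 = 0.
(b_41') alone gives b_41 = 0.
Suppose b_22 = 1.
(b_12') alone gives b_12 = 0.
(b_32') alone gives b_32 = 0.
(b_33) alone gives b_33 = 1.
(b_42') alone gives b_42 = 0.
(b_43) alone gives b_43 = 1.
That conflicts with the unit clause (b_43').
So b_22 must be the other value — set b_22 = 0.
(b_23) alone gives b_23 = 1.
(b_13') alone gives b_13 = 0.
(b_33') alone gives b_33 = 0.
(b_32) alone gives b_32 = 1.
(b_12') alone gives b_12 = 0.
(b_42') alone gives b_42 = 0.
(b_43) alone gives b_43 = 1.
That conflicts with the unit clause (b_43').
Either choice for b_22 ends in contradiction.
Either choice for b_11 ends in contradiction.

UNSATISFIABLE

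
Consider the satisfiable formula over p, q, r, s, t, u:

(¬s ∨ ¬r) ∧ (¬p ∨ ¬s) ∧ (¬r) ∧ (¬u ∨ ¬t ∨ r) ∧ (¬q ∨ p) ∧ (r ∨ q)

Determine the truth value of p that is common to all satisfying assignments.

True

Suppose p = False.
Unit clause (¬r) forces r = False.
Unit clause (¬q) forces q = False.
That conflicts with the unit clause (q).
So every satisfying assignment has p = True.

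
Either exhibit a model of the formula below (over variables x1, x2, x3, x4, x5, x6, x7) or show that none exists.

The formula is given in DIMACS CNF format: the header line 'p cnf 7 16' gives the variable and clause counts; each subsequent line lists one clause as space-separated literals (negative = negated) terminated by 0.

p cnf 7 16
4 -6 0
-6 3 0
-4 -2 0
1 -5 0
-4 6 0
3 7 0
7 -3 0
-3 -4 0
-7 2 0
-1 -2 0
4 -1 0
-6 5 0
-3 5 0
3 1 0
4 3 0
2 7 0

Branch on x4: set x4 = True.
From the singleton clause (¬x2), x2 = False.
From the singleton clause (x6), x6 = True.
From the singleton clause (x3), x3 = True.
That conflicts with the unit clause (¬x3).
That branch fails; take x4 = False instead.
From the singleton clause (¬x6), x6 = False.
From the singleton clause (¬x1), x1 = False.
From the singleton clause (¬x5), x5 = False.
From the singleton clause (¬x3), x3 = False.
That conflicts with the unit clause (x3).
Neither x4 = True nor x4 = False works.

UNSATISFIABLE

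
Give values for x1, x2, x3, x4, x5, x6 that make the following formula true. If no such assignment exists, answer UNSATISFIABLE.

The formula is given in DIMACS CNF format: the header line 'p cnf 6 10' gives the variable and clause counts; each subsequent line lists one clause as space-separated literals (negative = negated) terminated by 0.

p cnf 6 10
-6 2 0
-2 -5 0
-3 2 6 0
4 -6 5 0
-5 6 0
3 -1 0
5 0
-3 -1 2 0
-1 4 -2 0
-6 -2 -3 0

The clause (x5) is unit, so x5 = True.
The clause (¬x2) is unit, so x2 = False.
The clause (¬x6) is unit, so x6 = False.
That conflicts with the unit clause (x6).

UNSATISFIABLE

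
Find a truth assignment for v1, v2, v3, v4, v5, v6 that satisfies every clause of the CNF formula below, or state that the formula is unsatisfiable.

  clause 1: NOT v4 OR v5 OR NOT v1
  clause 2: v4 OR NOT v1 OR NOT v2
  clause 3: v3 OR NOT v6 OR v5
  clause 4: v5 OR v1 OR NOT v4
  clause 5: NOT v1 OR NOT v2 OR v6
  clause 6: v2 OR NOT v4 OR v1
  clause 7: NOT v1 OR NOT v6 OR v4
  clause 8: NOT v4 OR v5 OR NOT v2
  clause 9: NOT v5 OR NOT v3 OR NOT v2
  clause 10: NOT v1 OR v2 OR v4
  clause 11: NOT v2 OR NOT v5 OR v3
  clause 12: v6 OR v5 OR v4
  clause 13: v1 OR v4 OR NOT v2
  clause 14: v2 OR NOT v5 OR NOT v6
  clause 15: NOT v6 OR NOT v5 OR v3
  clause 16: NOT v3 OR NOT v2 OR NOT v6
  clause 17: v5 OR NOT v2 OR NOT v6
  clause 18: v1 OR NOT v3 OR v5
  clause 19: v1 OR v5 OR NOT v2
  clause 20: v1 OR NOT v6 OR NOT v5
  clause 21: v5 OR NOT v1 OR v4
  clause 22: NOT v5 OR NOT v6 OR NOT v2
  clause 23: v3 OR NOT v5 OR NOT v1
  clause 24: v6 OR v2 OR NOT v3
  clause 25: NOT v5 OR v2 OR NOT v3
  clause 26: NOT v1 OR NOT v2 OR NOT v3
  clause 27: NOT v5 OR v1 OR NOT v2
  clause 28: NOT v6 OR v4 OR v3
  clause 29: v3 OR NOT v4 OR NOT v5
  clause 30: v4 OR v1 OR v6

UNSATISFIABLE

Case v4 = false:
Case v1 = false:
From the singleton clause (NOT v2), v2 = false.
From the singleton clause (v6), v6 = true.
From the singleton clause (NOT v5), v5 = false.
From the singleton clause (v3), v3 = true.
That conflicts with the unit clause (NOT v3).
So v1 must be the other value — set v1 = true.
From the singleton clause (NOT v2), v2 = false.
That conflicts with the unit clause (v2).
Both values of v1 lead to a conflict.
So v4 must be the other value — set v4 = true.
Case v5 = true:
From the singleton clause (v3), v3 = true.
From the singleton clause (NOT v2), v2 = false.
That conflicts with the unit clause (v2).
So v5 must be the other value — set v5 = false.
From the singleton clause (NOT v1), v1 = false.
That conflicts with the unit clause (v1).
Both values of v5 lead to a conflict.
Both values of v4 lead to a conflict.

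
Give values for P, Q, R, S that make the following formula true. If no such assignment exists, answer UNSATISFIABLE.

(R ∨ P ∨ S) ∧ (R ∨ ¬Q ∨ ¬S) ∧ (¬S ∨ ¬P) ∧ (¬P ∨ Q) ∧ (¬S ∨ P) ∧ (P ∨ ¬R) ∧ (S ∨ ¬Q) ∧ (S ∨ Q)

UNSATISFIABLE

Case S = False:
The clause (¬Q) is unit, so Q = False.
Now (Q) is unsatisfied and unit — conflict.
Undo S and try S = True.
The clause (¬P) is unit, so P = False.
Now (P) is unsatisfied and unit — conflict.
Both values of S lead to a conflict.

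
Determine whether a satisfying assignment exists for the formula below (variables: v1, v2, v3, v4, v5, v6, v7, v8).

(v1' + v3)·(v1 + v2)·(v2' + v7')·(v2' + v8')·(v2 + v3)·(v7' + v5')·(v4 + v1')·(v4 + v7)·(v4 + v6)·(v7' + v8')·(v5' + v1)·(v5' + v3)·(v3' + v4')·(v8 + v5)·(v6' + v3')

Suppose v1 = 0.
The clause (v2) is unit, so v2 = 1.
The clause (v7') is unit, so v7 = 0.
The clause (v8') is unit, so v8 = 0.
The clause (v4) is unit, so v4 = 1.
The clause (v5') is unit, so v5 = 0.
Now (v5) is unsatisfied and unit — conflict.
That branch fails; take v1 = 1 instead.
The clause (v3) is unit, so v3 = 1.
The clause (v4) is unit, so v4 = 1.
Now (v4') is unsatisfied and unit — conflict.
Both values of v1 lead to a conflict.
No assignment satisfies every clause.

No, unsatisfiable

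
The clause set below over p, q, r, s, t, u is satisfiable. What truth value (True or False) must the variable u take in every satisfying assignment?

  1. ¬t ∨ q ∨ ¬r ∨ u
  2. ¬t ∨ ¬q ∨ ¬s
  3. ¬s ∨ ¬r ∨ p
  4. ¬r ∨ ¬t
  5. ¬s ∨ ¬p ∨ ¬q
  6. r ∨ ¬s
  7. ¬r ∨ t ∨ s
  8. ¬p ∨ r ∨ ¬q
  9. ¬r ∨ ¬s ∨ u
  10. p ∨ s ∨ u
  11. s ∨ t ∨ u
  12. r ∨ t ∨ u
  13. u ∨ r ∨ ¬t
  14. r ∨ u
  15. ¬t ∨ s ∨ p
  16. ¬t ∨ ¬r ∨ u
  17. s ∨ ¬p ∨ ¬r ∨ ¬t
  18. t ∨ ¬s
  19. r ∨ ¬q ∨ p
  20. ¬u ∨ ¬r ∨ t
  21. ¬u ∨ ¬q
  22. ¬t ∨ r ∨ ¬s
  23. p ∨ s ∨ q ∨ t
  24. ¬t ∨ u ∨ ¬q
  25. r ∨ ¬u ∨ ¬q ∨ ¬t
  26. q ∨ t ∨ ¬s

True

Suppose u = False.
Unit clause (r) forces r = True.
Unit clause (¬t) forces t = False.
Unit clause (s) forces s = True.
But (¬s) is also a unit clause — contradiction.
So every satisfying assignment has u = True.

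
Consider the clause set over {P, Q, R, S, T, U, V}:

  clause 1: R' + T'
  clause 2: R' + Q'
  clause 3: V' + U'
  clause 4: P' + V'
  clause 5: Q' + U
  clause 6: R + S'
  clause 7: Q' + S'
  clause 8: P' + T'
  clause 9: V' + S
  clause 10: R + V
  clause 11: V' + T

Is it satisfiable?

Yes, satisfiable

Case R = 1:
The clause (T') is unit, so T = 0.
The clause (Q') is unit, so Q = 0.
The clause (V') is unit, so V = 0.
All clauses hold; P, S, U can take either value.
A satisfying assignment: P=1; Q=0; R=1; S=0; T=0; U=1; V=0.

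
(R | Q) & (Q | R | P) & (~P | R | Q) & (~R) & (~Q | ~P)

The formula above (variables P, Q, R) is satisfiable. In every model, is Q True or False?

True

Suppose Q = 0.
From the singleton clause (R), R = 1.
Now (~R) is unsatisfied and unit — conflict.
So every satisfying assignment has Q = True.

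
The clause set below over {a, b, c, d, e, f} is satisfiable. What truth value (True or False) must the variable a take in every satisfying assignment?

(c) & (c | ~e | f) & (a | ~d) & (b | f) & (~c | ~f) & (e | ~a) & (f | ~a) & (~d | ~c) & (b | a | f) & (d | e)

Suppose a = 1.
(c) alone gives c = 1.
(~f) alone gives f = 0.
But (f) is also a unit clause — contradiction.
So every satisfying assignment has a = False.

False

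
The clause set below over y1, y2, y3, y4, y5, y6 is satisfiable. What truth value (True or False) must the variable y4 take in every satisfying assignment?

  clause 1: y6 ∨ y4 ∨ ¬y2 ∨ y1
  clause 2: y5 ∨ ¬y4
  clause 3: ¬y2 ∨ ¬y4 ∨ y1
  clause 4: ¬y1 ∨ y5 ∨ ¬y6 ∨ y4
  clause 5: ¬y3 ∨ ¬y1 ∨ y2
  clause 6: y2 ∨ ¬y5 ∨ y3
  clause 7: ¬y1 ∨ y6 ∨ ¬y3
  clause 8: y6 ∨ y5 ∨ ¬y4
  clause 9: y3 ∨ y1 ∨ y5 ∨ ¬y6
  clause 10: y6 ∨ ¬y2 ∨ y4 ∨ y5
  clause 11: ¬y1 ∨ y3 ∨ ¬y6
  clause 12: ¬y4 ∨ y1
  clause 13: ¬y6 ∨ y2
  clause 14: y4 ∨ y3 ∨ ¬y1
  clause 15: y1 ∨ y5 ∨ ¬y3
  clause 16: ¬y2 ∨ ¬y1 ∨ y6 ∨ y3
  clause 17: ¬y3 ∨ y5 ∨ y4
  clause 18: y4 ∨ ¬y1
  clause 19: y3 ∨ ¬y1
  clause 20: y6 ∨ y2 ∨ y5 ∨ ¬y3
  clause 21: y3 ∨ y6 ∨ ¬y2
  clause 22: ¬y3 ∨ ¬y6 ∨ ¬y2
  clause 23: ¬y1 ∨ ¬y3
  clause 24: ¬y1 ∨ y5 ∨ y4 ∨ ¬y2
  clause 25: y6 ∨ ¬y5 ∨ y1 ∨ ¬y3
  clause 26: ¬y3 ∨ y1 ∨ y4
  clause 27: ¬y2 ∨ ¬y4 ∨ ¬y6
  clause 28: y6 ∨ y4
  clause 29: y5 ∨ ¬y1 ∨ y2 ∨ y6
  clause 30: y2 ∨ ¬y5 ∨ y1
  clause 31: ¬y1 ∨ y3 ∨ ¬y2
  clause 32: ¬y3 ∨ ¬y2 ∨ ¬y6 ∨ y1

False

Suppose y4 = True.
Unit clause (y5) forces y5 = True.
Unit clause (y1) forces y1 = True.
Unit clause (y3) forces y3 = True.
That conflicts with the unit clause (¬y3).
So every satisfying assignment has y4 = False.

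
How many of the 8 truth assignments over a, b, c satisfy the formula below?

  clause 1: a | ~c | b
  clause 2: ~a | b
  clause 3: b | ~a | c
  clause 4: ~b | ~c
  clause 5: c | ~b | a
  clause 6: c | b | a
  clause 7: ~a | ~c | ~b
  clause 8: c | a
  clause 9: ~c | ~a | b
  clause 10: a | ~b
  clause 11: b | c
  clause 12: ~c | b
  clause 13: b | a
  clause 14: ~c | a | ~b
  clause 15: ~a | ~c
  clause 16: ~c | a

There are 2^3 = 8 truth assignments over (a, b, c).
Check each against the 16 clauses (columns in the order a, b, c):
  F F F  ✗ fails (c | b | a)
  F F T  ✗ fails (a | ~c | b)
  F T F  ✗ fails (c | ~b | a)
  F T T  ✗ fails (~b | ~c)
  T F F  ✗ fails (~a | b)
  T F T  ✗ fails (~a | b)
  T T F  ✓ satisfies all
  T T T  ✗ fails (~b | ~c)
1 of the 8 rows is a model.

1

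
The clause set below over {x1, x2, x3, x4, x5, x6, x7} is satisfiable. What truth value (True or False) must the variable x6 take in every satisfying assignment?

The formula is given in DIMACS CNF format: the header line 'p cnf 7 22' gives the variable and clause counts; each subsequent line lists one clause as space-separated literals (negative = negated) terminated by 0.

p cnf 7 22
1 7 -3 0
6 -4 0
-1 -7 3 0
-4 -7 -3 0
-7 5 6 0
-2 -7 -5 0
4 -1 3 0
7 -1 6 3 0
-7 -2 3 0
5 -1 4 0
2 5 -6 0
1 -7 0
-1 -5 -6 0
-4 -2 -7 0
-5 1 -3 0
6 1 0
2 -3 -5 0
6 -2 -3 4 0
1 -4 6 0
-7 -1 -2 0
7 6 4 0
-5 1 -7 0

Suppose x6 = False.
From the singleton clause (¬x4), x4 = False.
From the singleton clause (x1), x1 = True.
From the singleton clause (x3), x3 = True.
From the singleton clause (x5), x5 = True.
From the singleton clause (x2), x2 = True.
That conflicts with the unit clause (¬x2).
So every satisfying assignment has x6 = True.

True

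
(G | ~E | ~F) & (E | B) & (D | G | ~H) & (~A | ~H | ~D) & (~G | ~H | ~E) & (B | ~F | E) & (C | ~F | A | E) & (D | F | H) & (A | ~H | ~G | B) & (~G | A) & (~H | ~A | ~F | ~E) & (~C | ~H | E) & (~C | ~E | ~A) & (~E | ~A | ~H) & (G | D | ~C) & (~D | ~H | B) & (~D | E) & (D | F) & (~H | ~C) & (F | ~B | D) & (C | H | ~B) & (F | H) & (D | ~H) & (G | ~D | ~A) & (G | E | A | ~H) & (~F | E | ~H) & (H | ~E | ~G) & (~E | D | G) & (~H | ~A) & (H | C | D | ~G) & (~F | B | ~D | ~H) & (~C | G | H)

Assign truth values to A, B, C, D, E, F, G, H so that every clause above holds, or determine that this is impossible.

Case E = 1:
Case G = 0:
Unit clause (~F) forces F = 0.
Unit clause (D) forces D = 1.
Unit clause (H) forces H = 1.
Unit clause (~A) forces A = 0.
Unit clause (B) forces B = 1.
Unit clause (~C) forces C = 0.
This assignment satisfies each clause.

A=0; B=1; C=0; D=1; E=1; F=0; G=0; H=1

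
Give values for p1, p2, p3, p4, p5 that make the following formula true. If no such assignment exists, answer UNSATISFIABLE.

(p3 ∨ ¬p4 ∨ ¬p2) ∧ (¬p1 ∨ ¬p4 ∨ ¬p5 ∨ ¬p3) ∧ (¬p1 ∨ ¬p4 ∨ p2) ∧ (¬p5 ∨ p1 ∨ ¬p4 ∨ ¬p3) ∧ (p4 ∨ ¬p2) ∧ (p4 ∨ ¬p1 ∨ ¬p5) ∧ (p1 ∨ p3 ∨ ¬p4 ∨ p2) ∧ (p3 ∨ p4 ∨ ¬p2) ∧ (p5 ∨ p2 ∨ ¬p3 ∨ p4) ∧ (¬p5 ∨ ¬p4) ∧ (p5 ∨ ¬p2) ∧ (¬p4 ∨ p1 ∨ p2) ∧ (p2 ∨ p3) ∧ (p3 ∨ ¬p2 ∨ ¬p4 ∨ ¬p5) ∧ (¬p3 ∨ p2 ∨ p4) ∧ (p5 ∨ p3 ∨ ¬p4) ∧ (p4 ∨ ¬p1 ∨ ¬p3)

Suppose p4 = True.
Unit clause (¬p5) forces p5 = False.
Unit clause (¬p2) forces p2 = False.
Unit clause (¬p1) forces p1 = False.
Now (p1) is unsatisfied and unit — conflict.
Backtrack on p4: now try p4 = False.
Unit clause (¬p2) forces p2 = False.
Unit clause (p3) forces p3 = True.
Now (¬p3) is unsatisfied and unit — conflict.
Neither p4 = True nor p4 = False works.

UNSATISFIABLE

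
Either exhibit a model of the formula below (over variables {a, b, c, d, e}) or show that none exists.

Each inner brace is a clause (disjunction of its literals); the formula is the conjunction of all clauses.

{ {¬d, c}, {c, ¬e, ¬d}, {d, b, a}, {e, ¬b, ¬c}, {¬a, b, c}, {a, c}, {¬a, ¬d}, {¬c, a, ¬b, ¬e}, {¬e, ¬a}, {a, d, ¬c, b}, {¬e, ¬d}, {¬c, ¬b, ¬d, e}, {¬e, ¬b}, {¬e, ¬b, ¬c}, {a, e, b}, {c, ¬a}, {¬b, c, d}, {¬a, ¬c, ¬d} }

Case d = False:
Case b = False:
The clause (a) is unit, so a = True.
The clause (c) is unit, so c = True.
The clause (¬e) is unit, so e = False.
All clauses are satisfied.

a ↦ True, b ↦ False, c ↦ True, d ↦ False, e ↦ False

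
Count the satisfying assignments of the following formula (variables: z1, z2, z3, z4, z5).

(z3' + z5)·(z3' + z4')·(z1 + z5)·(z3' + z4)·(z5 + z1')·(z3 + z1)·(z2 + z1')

2

There are 2^5 = 32 truth assignments over (z1, z2, z3, z4, z5).
Split on z3. With z3 = 1, the clauses containing z3 are satisfied and z3' drops from the rest; 0 of the 2^4 = 16 assignments to the other variables satisfy what remains.
With z3 = 0, by the same count on the reduced clause set, 2 assignments work.
(One model: z1=T, z2=T, z3=F, z4=F, z5=T.)
Total: 0 + 2 = 2.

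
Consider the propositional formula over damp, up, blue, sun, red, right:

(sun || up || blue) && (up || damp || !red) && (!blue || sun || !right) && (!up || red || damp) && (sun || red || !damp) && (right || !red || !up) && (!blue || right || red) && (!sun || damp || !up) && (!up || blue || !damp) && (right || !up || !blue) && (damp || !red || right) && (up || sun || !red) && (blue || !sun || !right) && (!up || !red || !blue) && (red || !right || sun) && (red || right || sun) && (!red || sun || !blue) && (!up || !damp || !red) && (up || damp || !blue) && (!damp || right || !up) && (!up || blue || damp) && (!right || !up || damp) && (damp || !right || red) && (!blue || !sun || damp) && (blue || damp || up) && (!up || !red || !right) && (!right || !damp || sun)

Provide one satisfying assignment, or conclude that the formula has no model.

Suppose sun = true.
Suppose damp = true.
Suppose up = false.
Suppose blue = true.
Suppose right = false.
The clause (red) is unit, so red = true.
All clauses are satisfied.

damp: true, up: false, blue: true, sun: true, red: true, right: false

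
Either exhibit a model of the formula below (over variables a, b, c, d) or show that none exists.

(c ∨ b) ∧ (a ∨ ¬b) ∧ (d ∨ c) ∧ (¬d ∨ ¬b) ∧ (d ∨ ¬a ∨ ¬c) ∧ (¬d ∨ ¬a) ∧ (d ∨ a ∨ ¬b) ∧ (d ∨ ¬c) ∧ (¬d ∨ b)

Suppose c = True.
From the singleton clause (d), d = True.
From the singleton clause (¬b), b = False.
That conflicts with the unit clause (b).
Backtrack on c: now try c = False.
From the singleton clause (b), b = True.
From the singleton clause (a), a = True.
From the singleton clause (d), d = True.
That conflicts with the unit clause (¬d).
Both values of c lead to a conflict.

UNSATISFIABLE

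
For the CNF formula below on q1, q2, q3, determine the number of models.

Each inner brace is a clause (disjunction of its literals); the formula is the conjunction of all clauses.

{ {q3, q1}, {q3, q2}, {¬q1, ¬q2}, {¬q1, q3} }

3

There are 2^3 = 8 truth assignments over (q1, q2, q3).
Check each against the 4 clauses (columns in the order q1, q2, q3):
  F F F  ✗ fails (q3 ∨ q1)
  F F T  ✓ satisfies all
  F T F  ✗ fails (q3 ∨ q1)
  F T T  ✓ satisfies all
  T F F  ✗ fails (q3 ∨ q2)
  T F T  ✓ satisfies all
  T T F  ✗ fails (¬q1 ∨ ¬q2)
  T T T  ✗ fails (¬q1 ∨ ¬q2)
3 of the 8 rows are models.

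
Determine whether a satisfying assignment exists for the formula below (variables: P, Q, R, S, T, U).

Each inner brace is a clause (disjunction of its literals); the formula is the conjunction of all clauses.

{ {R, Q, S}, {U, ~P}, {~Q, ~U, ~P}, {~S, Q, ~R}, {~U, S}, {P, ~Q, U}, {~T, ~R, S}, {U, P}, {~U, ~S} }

No, unsatisfiable

Suppose U = 1.
(S) alone gives S = 1.
That conflicts with the unit clause (~S).
Undo U and try U = 0.
(~P) alone gives P = 0.
That conflicts with the unit clause (P).
Neither U = 1 nor U = 0 works.
No assignment satisfies every clause.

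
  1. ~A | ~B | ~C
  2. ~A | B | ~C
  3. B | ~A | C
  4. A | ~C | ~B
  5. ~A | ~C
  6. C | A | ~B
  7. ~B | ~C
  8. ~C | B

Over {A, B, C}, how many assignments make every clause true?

There are 2^3 = 8 truth assignments over (A, B, C).
Check each against the 8 clauses (columns in the order A, B, C):
  F F F  ✓ satisfies all
  F F T  ✗ fails (~C | B)
  F T F  ✗ fails (C | A | ~B)
  F T T  ✗ fails (A | ~C | ~B)
  T F F  ✗ fails (B | ~A | C)
  T F T  ✗ fails (~A | B | ~C)
  T T F  ✓ satisfies all
  T T T  ✗ fails (~A | ~B | ~C)
2 of the 8 rows are models.

2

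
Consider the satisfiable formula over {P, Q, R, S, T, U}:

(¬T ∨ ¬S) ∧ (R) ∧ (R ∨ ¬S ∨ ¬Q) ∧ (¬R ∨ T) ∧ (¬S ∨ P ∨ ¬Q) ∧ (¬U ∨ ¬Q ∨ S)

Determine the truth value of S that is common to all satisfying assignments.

Suppose S = True.
Unit clause (¬T) forces T = False.
Unit clause (R) forces R = True.
Now (¬R) is unsatisfied and unit — conflict.
So every satisfying assignment has S = False.

False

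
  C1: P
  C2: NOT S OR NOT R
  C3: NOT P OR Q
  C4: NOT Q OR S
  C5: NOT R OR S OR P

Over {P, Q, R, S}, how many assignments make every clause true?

1

There are 2^4 = 16 truth assignments over (P, Q, R, S).
Split on Q. With Q = true, the clauses containing Q are satisfied and NOT Q drops from the rest; 1 of the 2^3 = 8 assignments to the other variables satisfy what remains.
With Q = false, by the same count on the reduced clause set, 0 assignments work.
(One model: P=T, Q=T, R=F, S=T.)
Total: 1 + 0 = 1.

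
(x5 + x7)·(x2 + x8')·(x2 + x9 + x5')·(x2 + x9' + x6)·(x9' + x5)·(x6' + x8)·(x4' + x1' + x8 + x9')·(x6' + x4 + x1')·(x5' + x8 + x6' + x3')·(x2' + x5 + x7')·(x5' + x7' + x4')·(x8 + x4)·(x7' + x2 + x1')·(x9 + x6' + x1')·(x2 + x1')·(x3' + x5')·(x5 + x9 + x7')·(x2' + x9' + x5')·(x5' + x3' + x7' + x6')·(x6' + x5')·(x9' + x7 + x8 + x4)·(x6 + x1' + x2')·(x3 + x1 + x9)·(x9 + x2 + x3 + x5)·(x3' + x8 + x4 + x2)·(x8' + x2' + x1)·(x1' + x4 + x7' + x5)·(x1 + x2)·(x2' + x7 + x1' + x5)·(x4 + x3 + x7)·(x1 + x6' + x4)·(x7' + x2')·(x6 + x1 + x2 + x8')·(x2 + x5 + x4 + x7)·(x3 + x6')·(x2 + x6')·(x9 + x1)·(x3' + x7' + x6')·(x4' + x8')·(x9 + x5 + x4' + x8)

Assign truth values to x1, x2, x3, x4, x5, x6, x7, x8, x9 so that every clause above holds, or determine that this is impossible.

Branch on x5: set x5 = 1.
(x3') alone gives x3 = 0.
(x6') alone gives x6 = 0.
Branch on x2: set x2 = 1.
(x9') alone gives x9 = 0.
(x1') alone gives x1 = 0.
That conflicts with the unit clause (x1).
Undo x2 and try x2 = 0.
(x8') alone gives x8 = 0.
(x9) alone gives x9 = 1.
That conflicts with the unit clause (x9').
Neither x2 = 1 nor x2 = 0 works.
Undo x5 and try x5 = 0.
(x7) alone gives x7 = 1.
(x9') alone gives x9 = 0.
That conflicts with the unit clause (x9).
Neither x5 = 1 nor x5 = 0 works.

UNSATISFIABLE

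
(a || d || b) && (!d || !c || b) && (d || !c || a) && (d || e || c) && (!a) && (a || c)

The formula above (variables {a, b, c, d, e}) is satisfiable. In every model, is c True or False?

True

Suppose c = false.
The clause (!a) is unit, so a = false.
That conflicts with the unit clause (a).
So every satisfying assignment has c = True.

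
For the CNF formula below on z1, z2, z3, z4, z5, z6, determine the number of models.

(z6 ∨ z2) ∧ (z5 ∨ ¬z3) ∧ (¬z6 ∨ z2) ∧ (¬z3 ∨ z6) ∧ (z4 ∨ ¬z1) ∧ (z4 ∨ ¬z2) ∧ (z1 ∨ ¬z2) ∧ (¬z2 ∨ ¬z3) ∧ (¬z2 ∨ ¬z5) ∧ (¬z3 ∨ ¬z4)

2

There are 2^6 = 64 truth assignments over (z1, z2, z3, z4, z5, z6).
Split on z1. With z1 = True, the clauses containing z1 are satisfied and ¬z1 drops from the rest; 2 of the 2^5 = 32 assignments to the other variables satisfy what remains.
With z1 = False, by the same count on the reduced clause set, 0 assignments work.
Total: 2 + 0 = 2.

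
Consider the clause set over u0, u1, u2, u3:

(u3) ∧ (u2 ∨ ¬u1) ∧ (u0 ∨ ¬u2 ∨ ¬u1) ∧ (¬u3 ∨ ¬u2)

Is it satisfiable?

Yes, satisfiable

From the singleton clause (u3), u3 = True.
From the singleton clause (¬u2), u2 = False.
From the singleton clause (¬u1), u1 = False.
Every clause is now satisfied; u0 is unconstrained.
A satisfying assignment: u0: True,  u1: False,  u2: False,  u3: True.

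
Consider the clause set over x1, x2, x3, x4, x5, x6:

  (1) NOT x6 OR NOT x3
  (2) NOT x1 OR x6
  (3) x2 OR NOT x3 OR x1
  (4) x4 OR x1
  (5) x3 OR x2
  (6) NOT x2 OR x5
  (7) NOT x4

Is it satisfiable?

Yes, satisfiable

Unit clause (NOT x4) forces x4 = false.
Unit clause (x1) forces x1 = true.
Unit clause (x6) forces x6 = true.
Unit clause (NOT x3) forces x3 = false.
Unit clause (x2) forces x2 = true.
Unit clause (x5) forces x5 = true.
Every clause now holds.
A satisfying assignment: x1 ↦ true,  x2 ↦ true,  x3 ↦ false,  x4 ↦ false,  x5 ↦ true,  x6 ↦ true.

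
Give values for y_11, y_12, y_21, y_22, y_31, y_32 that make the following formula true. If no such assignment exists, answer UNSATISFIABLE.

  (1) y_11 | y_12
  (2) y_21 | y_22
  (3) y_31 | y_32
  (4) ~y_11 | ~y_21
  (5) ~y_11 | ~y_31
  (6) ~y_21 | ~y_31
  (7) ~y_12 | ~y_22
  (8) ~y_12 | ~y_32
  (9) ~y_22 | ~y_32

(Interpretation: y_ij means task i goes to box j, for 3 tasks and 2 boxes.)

UNSATISFIABLE

Try y_11 = 1.
Unit clause (~y_21) forces y_21 = 0.
Unit clause (y_22) forces y_22 = 1.
Unit clause (~y_31) forces y_31 = 0.
Unit clause (y_32) forces y_32 = 1.
But (~y_32) is also a unit clause — contradiction.
Backtrack on y_11: now try y_11 = 0.
Unit clause (y_12) forces y_12 = 1.
Unit clause (~y_22) forces y_22 = 0.
Unit clause (y_21) forces y_21 = 1.
Unit clause (~y_31) forces y_31 = 0.
Unit clause (y_32) forces y_32 = 1.
But (~y_32) is also a unit clause — contradiction.
Neither y_11 = 1 nor y_11 = 0 works.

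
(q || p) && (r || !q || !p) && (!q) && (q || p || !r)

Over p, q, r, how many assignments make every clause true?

2

There are 2^3 = 8 truth assignments over (p, q, r).
Check each against the 4 clauses (columns in the order p, q, r):
  F F F  ✗ fails (q || p)
  F F T  ✗ fails (q || p)
  F T F  ✗ fails (!q)
  F T T  ✗ fails (!q)
  T F F  ✓ satisfies all
  T F T  ✓ satisfies all
  T T F  ✗ fails (r || !q || !p)
  T T T  ✗ fails (!q)
2 of the 8 rows are models.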